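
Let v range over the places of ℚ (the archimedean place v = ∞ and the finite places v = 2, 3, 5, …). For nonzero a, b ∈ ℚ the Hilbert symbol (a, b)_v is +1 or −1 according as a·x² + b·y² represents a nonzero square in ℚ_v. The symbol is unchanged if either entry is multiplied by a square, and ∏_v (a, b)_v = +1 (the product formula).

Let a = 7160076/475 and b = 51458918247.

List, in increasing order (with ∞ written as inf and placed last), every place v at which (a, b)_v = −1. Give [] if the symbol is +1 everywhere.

[11, 41, 43, 47]

(a, b) ≡ (8569, 377927) mod (ℚ^×)²; places V = {2, 3, 5, 7, 11, 17, 19, 41, 43, 47, ∞}.
(a,b)_∞: sgn(8569)=+, sgn(377927)=+, so +1.
(a,b)_17: α=0, u≡1; β=1, v≡11 (mod 17); (1|17)=+1, (11|17)=-1; sign (−1)^0·+1^1·-1^0 = +1.
(a,b)_41: α=1, u≡40; β=2, v≡11 (mod 41); (40|41)=+1, (11|41)=-1; sign (−1)^0·+1^2·-1^1 = -1.
(a,b)_7: α=2, u≡1; β=0, v≡2 (mod 7); (1|7)=+1, (2|7)=+1; sign (−1)^0·+1^0·+1^2 = +1.
(a,b)_2: α=2, β=0; u≡1, v≡7 (mod 8); ε(u)ε(v)=0·1, αω(v)=2·0, βω(u)=0·0; sum ≡ 0  ⇒  +1.
(a,b)_19: α=-1, u≡13; β=0, v≡5 (mod 19); (13|19)=-1, (5|19)=+1; sign (−1)^0·-1^0·+1^-1 = +1.
(a,b)_47: α=0, u≡38; β=1, v≡8 (mod 47); (38|47)=-1, (8|47)=+1; sign (−1)^0·-1^1·+1^0 = -1.
(a,b)_11: α=1, u≡1; β=1, v≡1 (mod 11); (1|11)=+1, (1|11)=+1; sign (−1)^1·+1^1·+1^1 = -1.
(a,b)_43: α=0, u≡30; β=1, v≡4 (mod 43); (30|43)=-1, (4|43)=+1; sign (−1)^0·-1^1·+1^0 = -1.
(a,b)_3: α=4, u≡1; β=4, v≡2 (mod 3); (1|3)=+1, (2|3)=-1; sign (−1)^0·+1^4·-1^4 = +1.
(a,b)_5: α=-2, u≡4; β=0, v≡2 (mod 5); (4|5)=+1, (2|5)=-1; sign (−1)^0·+1^0·-1^-2 = +1.
(8569, 377927 / ℚ) ramifies at {11, 41, 43, 47}: a division algebra.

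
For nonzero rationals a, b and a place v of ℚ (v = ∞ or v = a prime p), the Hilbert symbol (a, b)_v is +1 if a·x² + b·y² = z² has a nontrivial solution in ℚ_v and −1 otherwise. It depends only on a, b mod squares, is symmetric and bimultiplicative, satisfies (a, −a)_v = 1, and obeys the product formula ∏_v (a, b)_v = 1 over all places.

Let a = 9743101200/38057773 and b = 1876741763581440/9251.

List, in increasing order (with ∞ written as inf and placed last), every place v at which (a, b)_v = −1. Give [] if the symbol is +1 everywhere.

[2, 17]

Mod squares: a ≡ 221, b ≡ 13090. Check v ∈ {∞, 2, 3, 5, 7, 11, 13, 17, 19, 29, 59}.
v=29: a=29^-2·(≡2), b=29^-2·(≡19) mod 29; (2|29)=-1, (19|29)=-1; (−1)^{-2·-2·14}·(-1)^-2·(-1)^-2 = +1.
v=59: a=59^-2·(≡54), b=59^0·(≡21) mod 59; (54|59)=-1, (21|59)=+1; (−1)^{-2·0·29}·(-1)^0·(+1)^-2 = +1.
v=2: v_2(a)=4, v_2(b)=9; units ≡ 5, 1 (mod 8); ε·ε+αω+βω = 0·0+4·0+9·1 ≡ 1  ⇒  (a,b)_2 = -1.
v=17: a=17^1·(≡15), b=17^3·(≡10) mod 17; (15|17)=+1, (10|17)=-1; (−1)^{1·3·8}·(+1)^3·(-1)^1 = -1.
v=13: a=13^-1·(≡12), b=13^0·(≡10) mod 13; (12|13)=+1, (10|13)=+1; (−1)^{-1·0·6}·(+1)^0·(+1)^-1 = +1.
v=∞: 221 > 0 and 13090 > 0  ⇒  (a,b)_∞ = +1.
v=19: a=19^2·(≡12), b=19^2·(≡2) mod 19; (12|19)=-1, (2|19)=-1; (−1)^{2·2·9}·(-1)^2·(-1)^2 = +1.
v=3: a=3^4·(≡2), b=3^10·(≡1) mod 3; (2|3)=-1, (1|3)=+1; (−1)^{4·10·1}·(-1)^10·(+1)^4 = +1.
v=7: a=7^2·(≡4), b=7^1·(≡1) mod 7; (4|7)=+1, (1|7)=+1; (−1)^{2·1·3}·(+1)^1·(+1)^2 = +1.
v=11: a=11^0·(≡5), b=11^-1·(≡6) mod 11; (5|11)=+1, (6|11)=-1; (−1)^{0·-1·5}·(+1)^-1·(-1)^0 = +1.
v=5: a=5^2·(≡1), b=5^1·(≡3) mod 5; (1|5)=+1, (3|5)=-1; (−1)^{2·1·2}·(+1)^1·(-1)^2 = +1.
(221, 13090 / ℚ) ramifies at {2, 17}: a division algebra.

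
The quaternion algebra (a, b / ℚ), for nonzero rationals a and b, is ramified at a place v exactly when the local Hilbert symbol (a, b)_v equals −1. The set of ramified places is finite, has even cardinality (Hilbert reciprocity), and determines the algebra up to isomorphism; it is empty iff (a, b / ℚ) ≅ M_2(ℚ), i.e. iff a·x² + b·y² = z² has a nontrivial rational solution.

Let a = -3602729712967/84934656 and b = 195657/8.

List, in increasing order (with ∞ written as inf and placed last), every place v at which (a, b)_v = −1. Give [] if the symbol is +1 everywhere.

(a, b) ≡ (-7, 66) mod (ℚ^×)²; places V = {2, 3, 7, 11, ∞}.
(a,b)_3: α=-4, u≡2; β=1, v≡1 (mod 3); (2|3)=-1, (1|3)=+1; sign (−1)^0·-1^1·+1^-4 = -1.
(a,b)_2: α=-20, β=-3; u≡1, v≡1 (mod 8); ε(u)ε(v)=0·0, αω(v)=-20·0, βω(u)=-3·0; sum ≡ 0  ⇒  +1.
(a,b)_11: α=8, u≡3; β=3, v≡6 (mod 11); (3|11)=+1, (6|11)=-1; sign (−1)^0·+1^3·-1^8 = +1.
(a,b)_7: α=5, u≡6; β=2, v≡3 (mod 7); (6|7)=-1, (3|7)=-1; sign (−1)^0·-1^2·-1^5 = -1.
(a,b)_∞: sgn(-7)=−, sgn(66)=+, so +1.
(-7, 66 / ℚ) ramifies at {3, 7}: a division algebra.

[3, 7]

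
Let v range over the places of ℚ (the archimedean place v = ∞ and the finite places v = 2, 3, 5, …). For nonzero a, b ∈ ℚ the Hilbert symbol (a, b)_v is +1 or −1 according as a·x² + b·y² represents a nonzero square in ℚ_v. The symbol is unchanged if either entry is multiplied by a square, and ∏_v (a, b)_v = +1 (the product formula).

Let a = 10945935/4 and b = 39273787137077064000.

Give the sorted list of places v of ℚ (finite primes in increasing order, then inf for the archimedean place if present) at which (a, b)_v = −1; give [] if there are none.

Mod squares: a ≡ 15015, b ≡ 165. Check v ∈ {∞, 2, 3, 5, 7, 11, 13}.
v=5: a=5^1·(≡3), b=5^3·(≡2) mod 5; (3|5)=-1, (2|5)=-1; (−1)^{1·3·2}·(-1)^3·(-1)^1 = +1.
v=∞: 15015 > 0 and 165 > 0  ⇒  (a,b)_∞ = +1.
v=3: a=3^7·(≡1), b=3^17·(≡1) mod 3; (1|3)=+1, (1|3)=+1; (−1)^{7·17·1}·(+1)^17·(+1)^7 = -1.
v=11: a=11^1·(≡9), b=11^3·(≡3) mod 11; (9|11)=+1, (3|11)=+1; (−1)^{1·3·5}·(+1)^3·(+1)^1 = -1.
v=13: a=13^1·(≡6), b=13^4·(≡4) mod 13; (6|13)=-1, (4|13)=+1; (−1)^{1·4·6}·(-1)^4·(+1)^1 = +1.
v=7: a=7^1·(≡6), b=7^0·(≡2) mod 7; (6|7)=-1, (2|7)=+1; (−1)^{1·0·3}·(-1)^0·(+1)^1 = +1.
v=2: v_2(a)=-2, v_2(b)=6; units ≡ 7, 5 (mod 8); ε·ε+αω+βω = 1·0+-2·1+6·0 ≡ 0  ⇒  (a,b)_2 = +1.
(15015, 165 / ℚ) ramifies at {3, 11}: a division algebra.

[3, 11]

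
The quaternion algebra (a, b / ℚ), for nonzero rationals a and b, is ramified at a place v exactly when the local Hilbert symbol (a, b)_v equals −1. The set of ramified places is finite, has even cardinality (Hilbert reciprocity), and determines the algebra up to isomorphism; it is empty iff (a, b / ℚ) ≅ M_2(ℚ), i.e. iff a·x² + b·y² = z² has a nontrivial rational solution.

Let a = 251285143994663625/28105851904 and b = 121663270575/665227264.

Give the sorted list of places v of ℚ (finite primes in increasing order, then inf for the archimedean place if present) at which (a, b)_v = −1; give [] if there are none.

(a, b) ≡ (6545, 7) mod (ℚ^×)²; places V = {2, 3, 5, 7, 11, 13, 17, 31, 47, ∞}.
(a,b)_7: α=1, u≡1; β=1, v≡1 (mod 7); (1|7)=+1, (1|7)=+1; sign (−1)^1·+1^1·+1^1 = -1.
(a,b)_2: α=-10, β=-12; u≡1, v≡7 (mod 8); ε(u)ε(v)=0·1, αω(v)=-10·0, βω(u)=-12·0; sum ≡ 0  ⇒  +1.
(a,b)_11: α=3, u≡3; β=2, v≡6 (mod 11); (3|11)=+1, (6|11)=-1; sign (−1)^0·+1^2·-1^3 = -1.
(a,b)_13: α=-4, u≡5; β=-2, v≡11 (mod 13); (5|13)=-1, (11|13)=-1; sign (−1)^0·-1^-2·-1^-4 = +1.
(a,b)_3: α=2, u≡2; β=2, v≡1 (mod 3); (2|3)=-1, (1|3)=+1; sign (−1)^0·-1^2·+1^2 = +1.
(a,b)_17: α=3, u≡10; β=2, v≡7 (mod 17); (10|17)=-1, (7|17)=-1; sign (−1)^0·-1^2·-1^3 = -1.
(a,b)_∞: sgn(6545)=+, sgn(7)=+, so +1.
(a,b)_5: α=3, u≡1; β=2, v≡2 (mod 5); (1|5)=+1, (2|5)=-1; sign (−1)^0·+1^2·-1^3 = -1.
(a,b)_47: α=4, u≡21; β=2, v≡27 (mod 47); (21|47)=+1, (27|47)=+1; sign (−1)^0·+1^2·+1^4 = +1.
(a,b)_31: α=-2, u≡25; β=-2, v≡8 (mod 31); (25|31)=+1, (8|31)=+1; sign (−1)^0·+1^-2·+1^-2 = +1.
|Ram(6545, 7)| = 4, even; anisotropic at {5, 7, 11, 17}.

[5, 7, 11, 17]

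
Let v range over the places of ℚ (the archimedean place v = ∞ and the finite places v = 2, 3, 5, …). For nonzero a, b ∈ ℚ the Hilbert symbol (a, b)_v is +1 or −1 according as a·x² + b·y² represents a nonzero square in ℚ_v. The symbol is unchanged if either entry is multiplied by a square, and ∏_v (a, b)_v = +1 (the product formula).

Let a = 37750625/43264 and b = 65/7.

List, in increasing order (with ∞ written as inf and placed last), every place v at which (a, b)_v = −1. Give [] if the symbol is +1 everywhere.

[7, 19]

Mod squares: a ≡ 209, b ≡ 455. Check v ∈ {∞, 2, 5, 7, 11, 13, 17, 19}.
v=11: a=11^1·(≡7), b=11^0·(≡3) mod 11; (7|11)=-1, (3|11)=+1; (−1)^{1·0·5}·(-1)^0·(+1)^1 = +1.
v=∞: 209 > 0 and 455 > 0  ⇒  (a,b)_∞ = +1.
v=7: a=7^0·(≡6), b=7^-1·(≡2) mod 7; (6|7)=-1, (2|7)=+1; (−1)^{0·-1·3}·(-1)^-1·(+1)^0 = -1.
v=5: a=5^4·(≡4), b=5^1·(≡4) mod 5; (4|5)=+1, (4|5)=+1; (−1)^{4·1·2}·(+1)^1·(+1)^4 = +1.
v=19: a=19^1·(≡7), b=19^0·(≡12) mod 19; (7|19)=+1, (12|19)=-1; (−1)^{1·0·9}·(+1)^0·(-1)^1 = -1.
v=17: a=17^2·(≡3), b=17^0·(≡2) mod 17; (3|17)=-1, (2|17)=+1; (−1)^{2·0·8}·(-1)^0·(+1)^2 = +1.
v=13: a=13^-2·(≡9), b=13^1·(≡10) mod 13; (9|13)=+1, (10|13)=+1; (−1)^{-2·1·6}·(+1)^1·(+1)^-2 = +1.
v=2: v_2(a)=-8, v_2(b)=0; units ≡ 1, 7 (mod 8); ε·ε+αω+βω = 0·1+-8·0+0·0 ≡ 0  ⇒  (a,b)_2 = +1.
|Ram(209, 455)| = 2, even; anisotropic at {7, 19}.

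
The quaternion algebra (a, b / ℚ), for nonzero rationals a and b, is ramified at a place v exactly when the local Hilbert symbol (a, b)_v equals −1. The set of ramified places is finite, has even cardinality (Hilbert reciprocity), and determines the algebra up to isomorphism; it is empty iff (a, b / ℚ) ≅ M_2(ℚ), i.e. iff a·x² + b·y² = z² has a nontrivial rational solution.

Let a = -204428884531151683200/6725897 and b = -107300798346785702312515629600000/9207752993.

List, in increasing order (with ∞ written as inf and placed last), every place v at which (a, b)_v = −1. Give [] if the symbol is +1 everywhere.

(a, b) ≡ (-2346, -1077205) mod (ℚ^×)²; places V = {2, 3, 5, 7, 17, 19, 23, 29, 37, ∞}.
(a,b)_2: α=7, β=8; u≡3, v≡3 (mod 8); ε(u)ε(v)=1·1, αω(v)=7·1, βω(u)=8·1; sum ≡ 0  ⇒  +1.
(a,b)_∞: sgn(-2346)=−, sgn(-1077205)=−, so -1.
(a,b)_3: α=1, u≡1; β=2, v≡2 (mod 3); (1|3)=+1, (2|3)=-1; sign (−1)^0·+1^2·-1^1 = -1.
(a,b)_17: α=-3, u≡2; β=-3, v≡6 (mod 17); (2|17)=+1, (6|17)=-1; sign (−1)^0·+1^-3·-1^-3 = -1.
(a,b)_19: α=2, u≡15; β=3, v≡17 (mod 19); (15|19)=-1, (17|19)=+1; sign (−1)^0·-1^3·+1^2 = -1.
(a,b)_7: α=8, u≡3; β=12, v≡1 (mod 7); (3|7)=-1, (1|7)=+1; sign (−1)^0·-1^12·+1^8 = +1.
(a,b)_29: α=2, u≡12; β=3, v≡4 (mod 29); (12|29)=-1, (4|29)=+1; sign (−1)^0·-1^3·+1^2 = -1.
(a,b)_5: α=2, u≡1; β=5, v≡1 (mod 5); (1|5)=+1, (1|5)=+1; sign (−1)^0·+1^5·+1^2 = +1.
(a,b)_37: α=-2, u≡29; β=-4, v≡17 (mod 37); (29|37)=-1, (17|37)=-1; sign (−1)^0·-1^-4·-1^-2 = +1.
(a,b)_23: α=3, u≡1; β=5, v≡1 (mod 23); (1|23)=+1, (1|23)=+1; sign (−1)^1·+1^5·+1^3 = -1.
|Ram(-2346, -1077205)| = 6, even; anisotropic at {3, 17, 19, 23, 29, ∞}.

[3, 17, 19, 23, 29, inf]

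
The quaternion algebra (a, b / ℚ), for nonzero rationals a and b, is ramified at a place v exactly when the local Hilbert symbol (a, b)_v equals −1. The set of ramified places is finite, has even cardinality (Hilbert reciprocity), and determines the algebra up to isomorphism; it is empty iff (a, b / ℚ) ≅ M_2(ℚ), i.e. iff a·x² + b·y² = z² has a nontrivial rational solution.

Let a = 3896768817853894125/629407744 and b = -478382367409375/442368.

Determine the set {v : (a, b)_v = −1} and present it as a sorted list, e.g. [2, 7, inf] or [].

Mod squares: a ≡ 279565, b ≡ -4485. Check v ∈ {∞, 2, 3, 5, 7, 11, 13, 17, 23}.
v=7: a=7^-4·(≡3), b=7^0·(≡4) mod 7; (3|7)=-1, (4|7)=+1; (−1)^{-4·0·3}·(-1)^0·(+1)^-4 = +1.
v=∞: 279565 > 0 and -4485 < 0  ⇒  (a,b)_∞ = +1.
v=17: a=17^3·(≡7), b=17^2·(≡11) mod 17; (7|17)=-1, (11|17)=-1; (−1)^{3·2·8}·(-1)^2·(-1)^3 = -1.
v=13: a=13^1·(≡3), b=13^1·(≡5) mod 13; (3|13)=+1, (5|13)=-1; (−1)^{1·1·6}·(+1)^1·(-1)^1 = -1.
v=3: a=3^2·(≡1), b=3^-3·(≡2) mod 3; (1|3)=+1, (2|3)=-1; (−1)^{2·-3·1}·(+1)^-3·(-1)^2 = +1.
v=11: a=11^9·(≡1), b=11^6·(≡9) mod 11; (1|11)=+1, (9|11)=+1; (−1)^{9·6·5}·(+1)^6·(+1)^9 = +1.
v=5: a=5^3·(≡2), b=5^5·(≡3) mod 5; (2|5)=-1, (3|5)=-1; (−1)^{3·5·2}·(-1)^5·(-1)^3 = +1.
v=2: v_2(a)=-18, v_2(b)=-14; units ≡ 5, 3 (mod 8); ε·ε+αω+βω = 0·1+-18·1+-14·1 ≡ 0  ⇒  (a,b)_2 = +1.
v=23: a=23^1·(≡15), b=23^1·(≡1) mod 23; (15|23)=-1, (1|23)=+1; (−1)^{1·1·11}·(-1)^1·(+1)^1 = +1.
Ram(279565, -4485) = {13, 17}; no ℚ_13-point on the conic.

[13, 17]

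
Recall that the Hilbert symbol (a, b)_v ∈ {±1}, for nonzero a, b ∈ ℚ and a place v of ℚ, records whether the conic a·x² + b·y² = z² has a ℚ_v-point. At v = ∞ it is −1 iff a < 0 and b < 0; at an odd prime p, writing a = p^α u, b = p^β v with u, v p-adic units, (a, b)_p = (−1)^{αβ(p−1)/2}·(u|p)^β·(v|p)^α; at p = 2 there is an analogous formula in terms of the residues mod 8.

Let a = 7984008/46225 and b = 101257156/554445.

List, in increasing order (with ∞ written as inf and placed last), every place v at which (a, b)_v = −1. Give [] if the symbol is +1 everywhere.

(a, b) ≡ (2, 8645) mod (ℚ^×)²; places V = {2, 3, 5, 7, 11, 13, 19, 37, 43, ∞}.
(a,b)_11: α=0, u≡7; β=4, v≡8 (mod 11); (7|11)=-1, (8|11)=-1; sign (−1)^0·-1^4·-1^0 = +1.
(a,b)_3: α=6, u≡2; β=-4, v≡2 (mod 3); (2|3)=-1, (2|3)=-1; sign (−1)^0·-1^-4·-1^6 = +1.
(a,b)_7: α=0, u≡1; β=1, v≡6 (mod 7); (1|7)=+1, (6|7)=-1; sign (−1)^0·+1^1·-1^0 = +1.
(a,b)_2: α=3, β=2; u≡1, v≡5 (mod 8); ε(u)ε(v)=0·0, αω(v)=3·1, βω(u)=2·0; sum ≡ 1  ⇒  -1.
(a,b)_43: α=-2, u≡32; β=0, v≡37 (mod 43); (32|43)=-1, (37|43)=-1; sign (−1)^0·-1^0·-1^-2 = +1.
(a,b)_37: α=2, u≡5; β=-2, v≡2 (mod 37); (5|37)=-1, (2|37)=-1; sign (−1)^0·-1^-2·-1^2 = +1.
(a,b)_19: α=0, u≡10; β=1, v≡15 (mod 19); (10|19)=-1, (15|19)=-1; sign (−1)^0·-1^1·-1^0 = -1.
(a,b)_13: α=0, u≡11; β=1, v≡11 (mod 13); (11|13)=-1, (11|13)=-1; sign (−1)^0·-1^1·-1^0 = -1.
(a,b)_∞: sgn(2)=+, sgn(8645)=+, so +1.
(a,b)_5: α=-2, u≡2; β=-1, v≡4 (mod 5); (2|5)=-1, (4|5)=+1; sign (−1)^0·-1^-1·+1^-2 = -1.
|Ram(2, 8645)| = 4, even; anisotropic at {2, 5, 13, 19}.

[2, 5, 13, 19]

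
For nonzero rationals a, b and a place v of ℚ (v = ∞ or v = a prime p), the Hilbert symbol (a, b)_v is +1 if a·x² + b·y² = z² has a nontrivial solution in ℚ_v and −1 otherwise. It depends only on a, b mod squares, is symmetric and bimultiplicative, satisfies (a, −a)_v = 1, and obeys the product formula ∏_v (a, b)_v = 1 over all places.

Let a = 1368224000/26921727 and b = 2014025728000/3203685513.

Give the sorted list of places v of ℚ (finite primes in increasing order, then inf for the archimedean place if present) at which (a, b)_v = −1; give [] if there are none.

[2, 3, 5, 7, 11, 17, 19, 23]

(a, b) ≡ (8580495, 3135) mod (ℚ^×)²; places V = {2, 3, 5, 7, 11, 13, 17, 19, 23, ∞}.
(a,b)_11: α=1, u≡6; β=1, v≡6 (mod 11); (6|11)=-1, (6|11)=-1; sign (−1)^1·-1^1·-1^1 = -1.
(a,b)_19: α=-1, u≡13; β=-1, v≡12 (mod 19); (13|19)=-1, (12|19)=-1; sign (−1)^1·-1^-1·-1^-1 = -1.
(a,b)_23: α=1, u≡17; β=2, v≡19 (mod 23); (17|23)=-1, (19|23)=-1; sign (−1)^0·-1^2·-1^1 = -1.
(a,b)_7: α=-3, u≡2; β=-4, v≡6 (mod 7); (2|7)=+1, (6|7)=-1; sign (−1)^0·+1^-4·-1^-3 = -1.
(a,b)_3: α=-5, u≡1; β=-5, v≡1 (mod 3); (1|3)=+1, (1|3)=+1; sign (−1)^1·+1^-5·+1^-5 = -1.
(a,b)_13: α=2, u≡3; β=2, v≡11 (mod 13); (3|13)=+1, (11|13)=-1; sign (−1)^0·+1^2·-1^2 = +1.
(a,b)_∞: sgn(8580495)=+, sgn(3135)=+, so +1.
(a,b)_5: α=3, u≡1; β=3, v≡3 (mod 5); (1|5)=+1, (3|5)=-1; sign (−1)^0·+1^3·-1^3 = -1.
(a,b)_17: α=-1, u≡14; β=-2, v≡3 (mod 17); (14|17)=-1, (3|17)=-1; sign (−1)^0·-1^-2·-1^-1 = -1.
(a,b)_2: α=8, β=14; u≡7, v≡7 (mod 8); ε(u)ε(v)=1·1, αω(v)=8·0, βω(u)=14·0; sum ≡ 1  ⇒  -1.
Ram(8580495, 3135) = {2, 3, 5, 7, 11, 17, 19, 23}; no ℚ_2-point on the conic.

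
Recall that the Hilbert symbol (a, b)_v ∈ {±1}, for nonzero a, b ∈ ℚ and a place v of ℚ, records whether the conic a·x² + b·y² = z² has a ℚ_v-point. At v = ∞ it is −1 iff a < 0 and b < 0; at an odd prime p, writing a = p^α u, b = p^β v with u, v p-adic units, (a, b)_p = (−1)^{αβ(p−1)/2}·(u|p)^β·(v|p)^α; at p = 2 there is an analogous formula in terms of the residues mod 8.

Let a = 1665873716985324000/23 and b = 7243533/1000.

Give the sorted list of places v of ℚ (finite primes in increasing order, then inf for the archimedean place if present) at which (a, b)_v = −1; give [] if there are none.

Mod squares: a ≡ 793730, b ≡ 9570. Check v ∈ {∞, 2, 3, 5, 7, 11, 17, 23, 29}.
v=3: a=3^4·(≡2), b=3^3·(≡1) mod 3; (2|3)=-1, (1|3)=+1; (−1)^{4·3·1}·(-1)^3·(+1)^4 = -1.
v=7: a=7^1·(≡4), b=7^0·(≡4) mod 7; (4|7)=+1, (4|7)=+1; (−1)^{1·0·3}·(+1)^0·(+1)^1 = +1.
v=5: a=5^3·(≡4), b=5^-3·(≡1) mod 5; (4|5)=+1, (1|5)=+1; (−1)^{3·-3·2}·(+1)^-3·(+1)^3 = +1.
v=∞: 793730 > 0 and 9570 > 0  ⇒  (a,b)_∞ = +1.
v=23: a=23^-1·(≡21), b=23^0·(≡13) mod 23; (21|23)=-1, (13|23)=+1; (−1)^{-1·0·11}·(-1)^0·(+1)^-1 = +1.
v=17: a=17^1·(≡15), b=17^0·(≡16) mod 17; (15|17)=+1, (16|17)=+1; (−1)^{1·0·8}·(+1)^0·(+1)^1 = +1.
v=29: a=29^3·(≡4), b=29^3·(≡15) mod 29; (4|29)=+1, (15|29)=-1; (−1)^{3·3·14}·(+1)^3·(-1)^3 = -1.
v=2: v_2(a)=5, v_2(b)=-3; units ≡ 1, 1 (mod 8); ε·ε+αω+βω = 0·0+5·0+-3·0 ≡ 0  ⇒  (a,b)_2 = +1.
v=11: a=11^6·(≡9), b=11^1·(≡1) mod 11; (9|11)=+1, (1|11)=+1; (−1)^{6·1·5}·(+1)^1·(+1)^6 = +1.
(793730, 9570 / ℚ) ramifies at {3, 29}: a division algebra.

[3, 29]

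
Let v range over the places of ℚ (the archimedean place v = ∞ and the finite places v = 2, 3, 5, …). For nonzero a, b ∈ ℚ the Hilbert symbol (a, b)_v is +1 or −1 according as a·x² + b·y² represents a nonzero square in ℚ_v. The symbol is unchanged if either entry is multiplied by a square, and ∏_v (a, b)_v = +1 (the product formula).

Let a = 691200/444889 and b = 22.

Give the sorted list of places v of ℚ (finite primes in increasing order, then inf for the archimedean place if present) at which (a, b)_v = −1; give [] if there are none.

Mod squares: a ≡ 3, b ≡ 22. Check v ∈ {∞, 2, 3, 5, 11, 23, 29}.
v=29: a=29^-2·(≡2), b=29^0·(≡22) mod 29; (2|29)=-1, (22|29)=+1; (−1)^{-2·0·14}·(-1)^0·(+1)^-2 = +1.
v=∞: 3 > 0 and 22 > 0  ⇒  (a,b)_∞ = +1.
v=3: a=3^3·(≡1), b=3^0·(≡1) mod 3; (1|3)=+1, (1|3)=+1; (−1)^{3·0·1}·(+1)^0·(+1)^3 = +1.
v=23: a=23^-2·(≡18), b=23^0·(≡22) mod 23; (18|23)=+1, (22|23)=-1; (−1)^{-2·0·11}·(+1)^0·(-1)^-2 = +1.
v=2: v_2(a)=10, v_2(b)=1; units ≡ 3, 3 (mod 8); ε·ε+αω+βω = 1·1+10·1+1·1 ≡ 0  ⇒  (a,b)_2 = +1.
v=11: a=11^0·(≡3), b=11^1·(≡2) mod 11; (3|11)=+1, (2|11)=-1; (−1)^{0·1·5}·(+1)^1·(-1)^0 = +1.
v=5: a=5^2·(≡2), b=5^0·(≡2) mod 5; (2|5)=-1, (2|5)=-1; (−1)^{2·0·2}·(-1)^0·(-1)^2 = +1.
Every local symbol is +1, so the conic 3·x² + 22·y² = z² has ℚ_v-points for all v and hence a ℚ-point; (a, b / ℚ) ≅ M_2(ℚ).

[]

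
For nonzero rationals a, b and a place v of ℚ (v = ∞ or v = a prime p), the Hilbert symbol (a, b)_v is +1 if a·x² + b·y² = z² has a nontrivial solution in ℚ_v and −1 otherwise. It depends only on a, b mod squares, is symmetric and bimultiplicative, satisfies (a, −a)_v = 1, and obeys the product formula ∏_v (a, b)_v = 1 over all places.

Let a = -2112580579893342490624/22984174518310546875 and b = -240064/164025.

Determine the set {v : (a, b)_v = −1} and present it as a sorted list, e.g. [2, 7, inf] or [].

Mod squares: a ≡ -1767, b ≡ -31. Check v ∈ {∞, 2, 3, 5, 7, 11, 19, 23, 31}.
v=2: v_2(a)=12, v_2(b)=6; units ≡ 1, 1 (mod 8); ε·ε+αω+βω = 0·0+12·0+6·0 ≡ 0  ⇒  (a,b)_2 = +1.
v=5: a=5^-12·(≡3), b=5^-2·(≡1) mod 5; (3|5)=-1, (1|5)=+1; (−1)^{-12·-2·2}·(-1)^-2·(+1)^-12 = +1.
v=23: a=23^2·(≡13), b=23^0·(≡20) mod 23; (13|23)=+1, (20|23)=-1; (−1)^{2·0·11}·(+1)^0·(-1)^2 = +1.
v=7: a=7^6·(≡2), b=7^0·(≡1) mod 7; (2|7)=+1, (1|7)=+1; (−1)^{6·0·3}·(+1)^0·(+1)^6 = +1.
v=11: a=11^4·(≡3), b=11^2·(≡10) mod 11; (3|11)=+1, (10|11)=-1; (−1)^{4·2·5}·(+1)^2·(-1)^4 = +1.
v=31: a=31^3·(≡7), b=31^1·(≡17) mod 31; (7|31)=+1, (17|31)=-1; (−1)^{3·1·15}·(+1)^1·(-1)^3 = +1.
v=∞: -1767 < 0 and -31 < 0  ⇒  (a,b)_∞ = -1.
v=3: a=3^-23·(≡2), b=3^-8·(≡2) mod 3; (2|3)=-1, (2|3)=-1; (−1)^{-23·-8·1}·(-1)^-8·(-1)^-23 = -1.
v=19: a=19^1·(≡13), b=19^0·(≡9) mod 19; (13|19)=-1, (9|19)=+1; (−1)^{1·0·9}·(-1)^0·(+1)^1 = +1.
|Ram(-1767, -31)| = 2, even; anisotropic at {3, ∞}.

[3, inf]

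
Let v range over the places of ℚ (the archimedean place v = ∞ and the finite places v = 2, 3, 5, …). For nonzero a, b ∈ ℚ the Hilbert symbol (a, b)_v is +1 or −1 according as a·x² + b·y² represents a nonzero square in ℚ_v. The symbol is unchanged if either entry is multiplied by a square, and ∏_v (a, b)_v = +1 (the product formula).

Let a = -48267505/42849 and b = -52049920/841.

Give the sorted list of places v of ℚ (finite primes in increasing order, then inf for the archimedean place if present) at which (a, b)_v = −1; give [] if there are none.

Mod squares: a ≡ -1105, b ≡ -50830. Check v ∈ {∞, 2, 3, 5, 11, 13, 17, 19, 23, 29}.
v=29: a=29^0·(≡15), b=29^-2·(≡5) mod 29; (15|29)=-1, (5|29)=+1; (−1)^{0·-2·14}·(-1)^-2·(+1)^0 = +1.
v=11: a=11^2·(≡8), b=11^0·(≡9) mod 11; (8|11)=-1, (9|11)=+1; (−1)^{2·0·5}·(-1)^0·(+1)^2 = +1.
v=∞: -1105 < 0 and -50830 < 0  ⇒  (a,b)_∞ = -1.
v=13: a=13^1·(≡6), b=13^1·(≡12) mod 13; (6|13)=-1, (12|13)=+1; (−1)^{1·1·6}·(-1)^1·(+1)^1 = -1.
v=5: a=5^1·(≡1), b=5^1·(≡1) mod 5; (1|5)=+1, (1|5)=+1; (−1)^{1·1·2}·(+1)^1·(+1)^1 = +1.
v=3: a=3^-4·(≡2), b=3^0·(≡2) mod 3; (2|3)=-1, (2|3)=-1; (−1)^{-4·0·1}·(-1)^0·(-1)^-4 = +1.
v=23: a=23^-2·(≡15), b=23^1·(≡7) mod 23; (15|23)=-1, (7|23)=-1; (−1)^{-2·1·11}·(-1)^1·(-1)^-2 = -1.
v=2: v_2(a)=0, v_2(b)=11; units ≡ 7, 1 (mod 8); ε·ε+αω+βω = 1·0+0·0+11·0 ≡ 0  ⇒  (a,b)_2 = +1.
v=19: a=19^2·(≡9), b=19^0·(≡2) mod 19; (9|19)=+1, (2|19)=-1; (−1)^{2·0·9}·(+1)^0·(-1)^2 = +1.
v=17: a=17^1·(≡14), b=17^1·(≡1) mod 17; (14|17)=-1, (1|17)=+1; (−1)^{1·1·8}·(-1)^1·(+1)^1 = -1.
(-1105, -50830 / ℚ) ramifies at {13, 17, 23, ∞}: a division algebra.

[13, 17, 23, inf]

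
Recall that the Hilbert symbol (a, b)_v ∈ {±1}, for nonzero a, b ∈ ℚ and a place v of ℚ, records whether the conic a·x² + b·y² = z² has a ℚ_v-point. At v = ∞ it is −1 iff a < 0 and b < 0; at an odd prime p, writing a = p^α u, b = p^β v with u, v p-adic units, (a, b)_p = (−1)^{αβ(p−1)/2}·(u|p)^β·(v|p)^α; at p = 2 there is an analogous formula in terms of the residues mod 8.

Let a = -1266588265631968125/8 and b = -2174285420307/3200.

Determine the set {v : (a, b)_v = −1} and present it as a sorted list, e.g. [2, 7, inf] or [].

(a, b) ≡ (-14858, -201894) mod (ℚ^×)²; places V = {2, 3, 5, 7, 11, 13, 17, 19, 23, ∞}.
(a,b)_17: α=3, u≡11; β=2, v≡4 (mod 17); (11|17)=-1, (4|17)=+1; sign (−1)^0·-1^2·+1^3 = +1.
(a,b)_2: α=-3, β=-7; u≡3, v≡5 (mod 8); ε(u)ε(v)=1·0, αω(v)=-3·1, βω(u)=-7·1; sum ≡ 0  ⇒  +1.
(a,b)_13: α=0, u≡3; β=2, v≡3 (mod 13); (3|13)=+1, (3|13)=+1; sign (−1)^0·+1^2·+1^0 = +1.
(a,b)_5: α=4, u≡2; β=-2, v≡1 (mod 5); (2|5)=-1, (1|5)=+1; sign (−1)^0·-1^-2·+1^4 = +1.
(a,b)_7: α=4, u≡5; β=3, v≡3 (mod 7); (5|7)=-1, (3|7)=-1; sign (−1)^0·-1^3·-1^4 = -1.
(a,b)_19: α=3, u≡6; β=1, v≡10 (mod 19); (6|19)=+1, (10|19)=-1; sign (−1)^1·+1^1·-1^3 = +1.
(a,b)_∞: sgn(-14858)=−, sgn(-201894)=−, so -1.
(a,b)_23: α=1, u≡10; β=1, v≡18 (mod 23); (10|23)=-1, (18|23)=+1; sign (−1)^1·-1^1·+1^1 = +1.
(a,b)_3: α=2, u≡1; β=3, v≡1 (mod 3); (1|3)=+1, (1|3)=+1; sign (−1)^0·+1^3·+1^2 = +1.
(a,b)_11: α=2, u≡3; β=1, v≡3 (mod 11); (3|11)=+1, (3|11)=+1; sign (−1)^0·+1^1·+1^2 = +1.
|Ram(-14858, -201894)| = 2, even; anisotropic at {7, ∞}.

[7, inf]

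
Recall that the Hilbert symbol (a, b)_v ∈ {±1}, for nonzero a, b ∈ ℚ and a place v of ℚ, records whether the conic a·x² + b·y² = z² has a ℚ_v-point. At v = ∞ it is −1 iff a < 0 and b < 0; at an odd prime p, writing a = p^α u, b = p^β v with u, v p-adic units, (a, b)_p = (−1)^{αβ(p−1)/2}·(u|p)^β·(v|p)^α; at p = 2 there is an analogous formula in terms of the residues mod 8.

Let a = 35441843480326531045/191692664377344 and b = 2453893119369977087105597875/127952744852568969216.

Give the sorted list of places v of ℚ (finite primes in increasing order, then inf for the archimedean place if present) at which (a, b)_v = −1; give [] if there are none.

[5, 47]

Mod squares: a ≡ 1645, b ≡ 235. Check v ∈ {∞, 2, 3, 5, 7, 13, 17, 19, 37, 43, 47, 53}.
v=2: v_2(a)=-12, v_2(b)=-12; units ≡ 5, 3 (mod 8); ε·ε+αω+βω = 0·1+-12·1+-12·1 ≡ 0  ⇒  (a,b)_2 = +1.
v=43: a=43^-4·(≡31), b=43^-6·(≡27) mod 43; (31|43)=+1, (27|43)=-1; (−1)^{-4·-6·21}·(+1)^-6·(-1)^-4 = +1.
v=17: a=17^4·(≡2), b=17^6·(≡5) mod 17; (2|17)=+1, (5|17)=-1; (−1)^{4·6·8}·(+1)^6·(-1)^4 = +1.
v=∞: 1645 > 0 and 235 > 0  ⇒  (a,b)_∞ = +1.
v=53: a=53^2·(≡26), b=53^2·(≡50) mod 53; (26|53)=-1, (50|53)=-1; (−1)^{2·2·26}·(-1)^2·(-1)^2 = +1.
v=47: a=47^1·(≡29), b=47^1·(≡46) mod 47; (29|47)=-1, (46|47)=-1; (−1)^{1·1·23}·(-1)^1·(-1)^1 = -1.
v=5: a=5^1·(≡1), b=5^3·(≡3) mod 5; (1|5)=+1, (3|5)=-1; (−1)^{1·3·2}·(+1)^3·(-1)^1 = -1.
v=13: a=13^-2·(≡5), b=13^-2·(≡12) mod 13; (5|13)=-1, (12|13)=+1; (−1)^{-2·-2·6}·(-1)^-2·(+1)^-2 = +1.
v=19: a=19^0·(≡4), b=19^-2·(≡17) mod 19; (4|19)=+1, (17|19)=+1; (−1)^{0·-2·9}·(+1)^-2·(+1)^0 = +1.
v=7: a=7^3·(≡2), b=7^4·(≡2) mod 7; (2|7)=+1, (2|7)=+1; (−1)^{3·4·3}·(+1)^4·(+1)^3 = +1.
v=37: a=37^4·(≡32), b=37^6·(≡31) mod 37; (32|37)=-1, (31|37)=-1; (−1)^{4·6·18}·(-1)^6·(-1)^4 = +1.
v=3: a=3^-4·(≡1), b=3^-4·(≡1) mod 3; (1|3)=+1, (1|3)=+1; (−1)^{-4·-4·1}·(+1)^-4·(+1)^-4 = +1.
|Ram(1645, 235)| = 2, even; anisotropic at {5, 47}.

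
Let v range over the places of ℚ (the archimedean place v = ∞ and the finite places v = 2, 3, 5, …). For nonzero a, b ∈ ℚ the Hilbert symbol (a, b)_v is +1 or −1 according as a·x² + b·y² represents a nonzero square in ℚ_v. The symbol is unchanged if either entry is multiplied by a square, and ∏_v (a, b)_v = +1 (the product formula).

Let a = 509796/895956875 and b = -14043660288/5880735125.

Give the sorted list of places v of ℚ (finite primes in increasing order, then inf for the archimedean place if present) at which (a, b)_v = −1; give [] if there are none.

(a, b) ≡ (11, -1785) mod (ℚ^×)²; places V = {2, 3, 5, 7, 11, 17, 19, ∞}.
(a,b)_3: α=2, u≡2; β=1, v≡2 (mod 3); (2|3)=-1, (2|3)=-1; sign (−1)^0·-1^1·-1^2 = -1.
(a,b)_19: α=-4, u≡4; β=-6, v≡17 (mod 19); (4|19)=+1, (17|19)=+1; sign (−1)^0·+1^-6·+1^-4 = +1.
(a,b)_2: α=2, β=14; u≡3, v≡7 (mod 8); ε(u)ε(v)=1·1, αω(v)=2·0, βω(u)=14·1; sum ≡ 1  ⇒  -1.
(a,b)_17: α=2, u≡3; β=1, v≡3 (mod 17); (3|17)=-1, (3|17)=-1; sign (−1)^0·-1^1·-1^2 = -1.
(a,b)_5: α=-4, u≡1; β=-3, v≡2 (mod 5); (1|5)=+1, (2|5)=-1; sign (−1)^0·+1^-3·-1^-4 = +1.
(a,b)_7: α=2, u≡1; β=5, v≡1 (mod 7); (1|7)=+1, (1|7)=+1; sign (−1)^0·+1^5·+1^2 = +1.
(a,b)_11: α=-1, u≡4; β=0, v≡2 (mod 11); (4|11)=+1, (2|11)=-1; sign (−1)^0·+1^0·-1^-1 = -1.
(a,b)_∞: sgn(11)=+, sgn(-1785)=−, so +1.
Ram(11, -1785) = {2, 3, 11, 17}; no ℚ_2-point on the conic.

[2, 3, 11, 17]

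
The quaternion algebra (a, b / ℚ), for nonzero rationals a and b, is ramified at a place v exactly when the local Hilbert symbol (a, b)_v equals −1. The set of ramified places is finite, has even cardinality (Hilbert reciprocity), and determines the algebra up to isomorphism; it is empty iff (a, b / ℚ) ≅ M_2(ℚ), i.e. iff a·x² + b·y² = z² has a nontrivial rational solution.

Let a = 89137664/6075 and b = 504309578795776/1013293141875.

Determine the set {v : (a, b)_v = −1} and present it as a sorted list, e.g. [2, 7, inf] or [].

[11, 17]

Mod squares: a ≡ 21318, b ≡ 57. Check v ∈ {∞, 2, 3, 5, 7, 11, 13, 17, 19, 31, 41, 47}.
v=∞: 21318 > 0 and 57 > 0  ⇒  (a,b)_∞ = +1.
v=19: a=19^1·(≡1), b=19^1·(≡18) mod 19; (1|19)=+1, (18|19)=-1; (−1)^{1·1·9}·(+1)^1·(-1)^1 = +1.
v=17: a=17^1·(≡8), b=17^2·(≡11) mod 17; (8|17)=+1, (11|17)=-1; (−1)^{1·2·8}·(+1)^2·(-1)^1 = -1.
v=3: a=3^-5·(≡2), b=3^-9·(≡1) mod 3; (2|3)=-1, (1|3)=+1; (−1)^{-5·-9·1}·(-1)^-9·(+1)^-5 = +1.
v=41: a=41^0·(≡8), b=41^-2·(≡5) mod 41; (8|41)=+1, (5|41)=+1; (−1)^{0·-2·20}·(+1)^-2·(+1)^0 = +1.
v=5: a=5^-2·(≡3), b=5^-4·(≡3) mod 5; (3|5)=-1, (3|5)=-1; (−1)^{-2·-4·2}·(-1)^-4·(-1)^-2 = +1.
v=11: a=11^1·(≡7), b=11^0·(≡2) mod 11; (7|11)=-1, (2|11)=-1; (−1)^{1·0·5}·(-1)^0·(-1)^1 = -1.
v=31: a=31^0·(≡15), b=31^2·(≡13) mod 31; (15|31)=-1, (13|31)=-1; (−1)^{0·2·15}·(-1)^2·(-1)^0 = +1.
v=13: a=13^0·(≡11), b=13^2·(≡6) mod 13; (11|13)=-1, (6|13)=-1; (−1)^{0·2·6}·(-1)^2·(-1)^0 = +1.
v=7: a=7^2·(≡3), b=7^-2·(≡1) mod 7; (3|7)=-1, (1|7)=+1; (−1)^{2·-2·3}·(-1)^-2·(+1)^2 = +1.
v=2: v_2(a)=9, v_2(b)=8; units ≡ 3, 1 (mod 8); ε·ε+αω+βω = 1·0+9·0+8·1 ≡ 0  ⇒  (a,b)_2 = +1.
v=47: a=47^0·(≡8), b=47^2·(≡38) mod 47; (8|47)=+1, (38|47)=-1; (−1)^{0·2·23}·(+1)^2·(-1)^0 = +1.
|Ram(21318, 57)| = 2, even; anisotropic at {11, 17}.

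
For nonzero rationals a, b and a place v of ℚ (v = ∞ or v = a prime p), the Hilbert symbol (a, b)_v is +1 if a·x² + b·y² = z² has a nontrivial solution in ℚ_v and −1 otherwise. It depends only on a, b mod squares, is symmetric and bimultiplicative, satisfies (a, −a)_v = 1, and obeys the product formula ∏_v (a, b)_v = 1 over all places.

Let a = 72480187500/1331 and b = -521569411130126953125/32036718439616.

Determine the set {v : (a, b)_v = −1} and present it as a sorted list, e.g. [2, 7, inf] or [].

[11, 23]

(a, b) ≡ (5313, -759) mod (ℚ^×)²; places V = {2, 3, 5, 7, 11, 19, 23, 41, 43, ∞}.
(a,b)_7: α=5, u≡3; β=6, v≡2 (mod 7); (3|7)=-1, (2|7)=+1; sign (−1)^0·-1^6·+1^5 = +1.
(a,b)_23: α=1, u≡8; β=1, v≡18 (mod 23); (8|23)=+1, (18|23)=+1; sign (−1)^1·+1^1·+1^1 = -1.
(a,b)_5: α=6, u≡2; β=12, v≡1 (mod 5); (2|5)=-1, (1|5)=+1; sign (−1)^0·-1^12·+1^6 = +1.
(a,b)_2: α=2, β=-6; u≡1, v≡1 (mod 8); ε(u)ε(v)=0·0, αω(v)=2·0, βω(u)=-6·0; sum ≡ 0  ⇒  +1.
(a,b)_∞: sgn(5313)=+, sgn(-759)=−, so +1.
(a,b)_43: α=0, u≡4; β=-2, v≡23 (mod 43); (4|43)=+1, (23|43)=+1; sign (−1)^0·+1^-2·+1^0 = +1.
(a,b)_41: α=0, u≡35; β=-2, v≡21 (mod 41); (35|41)=-1, (21|41)=+1; sign (−1)^0·-1^-2·+1^0 = +1.
(a,b)_11: α=-3, u≡6; β=-5, v≡10 (mod 11); (6|11)=-1, (10|11)=-1; sign (−1)^1·-1^-5·-1^-3 = -1.
(a,b)_3: α=1, u≡1; β=7, v≡2 (mod 3); (1|3)=+1, (2|3)=-1; sign (−1)^1·+1^7·-1^1 = +1.
(a,b)_19: α=0, u≡10; β=2, v≡9 (mod 19); (10|19)=-1, (9|19)=+1; sign (−1)^0·-1^2·+1^0 = +1.
(5313, -759 / ℚ) ramifies at {11, 23}: a division algebra.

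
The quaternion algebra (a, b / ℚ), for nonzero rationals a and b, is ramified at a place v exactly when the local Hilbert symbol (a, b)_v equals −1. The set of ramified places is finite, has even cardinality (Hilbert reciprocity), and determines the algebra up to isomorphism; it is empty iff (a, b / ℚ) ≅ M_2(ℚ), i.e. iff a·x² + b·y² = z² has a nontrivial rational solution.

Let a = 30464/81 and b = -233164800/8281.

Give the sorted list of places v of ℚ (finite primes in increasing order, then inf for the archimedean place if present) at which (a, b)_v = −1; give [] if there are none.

Mod squares: a ≡ 119, b ≡ -253. Check v ∈ {∞, 2, 3, 5, 7, 11, 13, 17, 23}.
v=11: a=11^0·(≡4), b=11^1·(≡10) mod 11; (4|11)=+1, (10|11)=-1; (−1)^{0·1·5}·(+1)^1·(-1)^0 = +1.
v=23: a=23^0·(≡1), b=23^1·(≡18) mod 23; (1|23)=+1, (18|23)=+1; (−1)^{0·1·11}·(+1)^1·(+1)^0 = +1.
v=13: a=13^0·(≡6), b=13^-2·(≡8) mod 13; (6|13)=-1, (8|13)=-1; (−1)^{0·-2·6}·(-1)^-2·(-1)^0 = +1.
v=∞: 119 > 0 and -253 < 0  ⇒  (a,b)_∞ = +1.
v=7: a=7^1·(≡3), b=7^-2·(≡6) mod 7; (3|7)=-1, (6|7)=-1; (−1)^{1·-2·3}·(-1)^-2·(-1)^1 = -1.
v=2: v_2(a)=8, v_2(b)=12; units ≡ 7, 3 (mod 8); ε·ε+αω+βω = 1·1+8·1+12·0 ≡ 1  ⇒  (a,b)_2 = -1.
v=3: a=3^-4·(≡2), b=3^2·(≡2) mod 3; (2|3)=-1, (2|3)=-1; (−1)^{-4·2·1}·(-1)^2·(-1)^-4 = +1.
v=5: a=5^0·(≡4), b=5^2·(≡3) mod 5; (4|5)=+1, (3|5)=-1; (−1)^{0·2·2}·(+1)^2·(-1)^0 = +1.
v=17: a=17^1·(≡11), b=17^0·(≡13) mod 17; (11|17)=-1, (13|17)=+1; (−1)^{1·0·8}·(-1)^0·(+1)^1 = +1.
Ram(119, -253) = {2, 7}; no ℚ_2-point on the conic.

[2, 7]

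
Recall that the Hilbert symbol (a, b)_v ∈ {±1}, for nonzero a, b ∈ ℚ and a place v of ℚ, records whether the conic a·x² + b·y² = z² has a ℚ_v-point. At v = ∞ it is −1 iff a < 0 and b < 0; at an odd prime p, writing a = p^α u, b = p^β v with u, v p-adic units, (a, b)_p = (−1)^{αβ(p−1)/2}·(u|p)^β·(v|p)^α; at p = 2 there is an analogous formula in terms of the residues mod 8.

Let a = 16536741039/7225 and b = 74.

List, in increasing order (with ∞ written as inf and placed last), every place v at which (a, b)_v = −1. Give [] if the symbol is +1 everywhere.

[]

Mod squares: a ≡ 559, b ≡ 74. Check v ∈ {∞, 2, 3, 5, 7, 13, 17, 37, 43}.
v=13: a=13^1·(≡10), b=13^0·(≡9) mod 13; (10|13)=+1, (9|13)=+1; (−1)^{1·0·6}·(+1)^0·(+1)^1 = +1.
v=37: a=37^2·(≡30), b=37^1·(≡2) mod 37; (30|37)=+1, (2|37)=-1; (−1)^{2·1·18}·(+1)^1·(-1)^2 = +1.
v=2: v_2(a)=0, v_2(b)=1; units ≡ 7, 5 (mod 8); ε·ε+αω+βω = 1·0+0·1+1·0 ≡ 0  ⇒  (a,b)_2 = +1.
v=∞: 559 > 0 and 74 > 0  ⇒  (a,b)_∞ = +1.
v=5: a=5^-2·(≡1), b=5^0·(≡4) mod 5; (1|5)=+1, (4|5)=+1; (−1)^{-2·0·2}·(+1)^0·(+1)^-2 = +1.
v=3: a=3^2·(≡1), b=3^0·(≡2) mod 3; (1|3)=+1, (2|3)=-1; (−1)^{2·0·1}·(+1)^0·(-1)^2 = +1.
v=43: a=43^1·(≡14), b=43^0·(≡31) mod 43; (14|43)=+1, (31|43)=+1; (−1)^{1·0·21}·(+1)^0·(+1)^1 = +1.
v=7: a=7^4·(≡6), b=7^0·(≡4) mod 7; (6|7)=-1, (4|7)=+1; (−1)^{4·0·3}·(-1)^0·(+1)^4 = +1.
v=17: a=17^-2·(≡4), b=17^0·(≡6) mod 17; (4|17)=+1, (6|17)=-1; (−1)^{-2·0·8}·(+1)^0·(-1)^-2 = +1.
Ram(a, b) = ∅: the form 559·x² + 74·y² − z² is isotropic over every ℚ_v, so by Hasse–Minkowski it is isotropic over ℚ.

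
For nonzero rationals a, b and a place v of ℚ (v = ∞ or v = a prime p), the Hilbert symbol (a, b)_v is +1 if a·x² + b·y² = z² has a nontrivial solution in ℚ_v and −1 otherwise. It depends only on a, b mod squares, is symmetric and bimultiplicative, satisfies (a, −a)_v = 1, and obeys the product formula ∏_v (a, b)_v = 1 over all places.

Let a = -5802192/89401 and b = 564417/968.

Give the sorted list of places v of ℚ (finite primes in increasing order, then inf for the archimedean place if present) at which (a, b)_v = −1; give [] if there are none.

[2, 7]

Mod squares: a ≡ -37, b ≡ 434. Check v ∈ {∞, 2, 3, 7, 11, 13, 17, 23, 31, 37}.
v=13: a=13^-2·(≡8), b=13^0·(≡8) mod 13; (8|13)=-1, (8|13)=-1; (−1)^{-2·0·6}·(-1)^0·(-1)^-2 = +1.
v=11: a=11^2·(≡2), b=11^-2·(≡5) mod 11; (2|11)=-1, (5|11)=+1; (−1)^{2·-2·5}·(-1)^-2·(+1)^2 = +1.
v=∞: -37 < 0 and 434 > 0  ⇒  (a,b)_∞ = +1.
v=3: a=3^4·(≡2), b=3^2·(≡2) mod 3; (2|3)=-1, (2|3)=-1; (−1)^{4·2·1}·(-1)^2·(-1)^4 = +1.
v=37: a=37^1·(≡3), b=37^0·(≡34) mod 37; (3|37)=+1, (34|37)=+1; (−1)^{1·0·18}·(+1)^0·(+1)^1 = +1.
v=17: a=17^0·(≡12), b=17^2·(≡2) mod 17; (12|17)=-1, (2|17)=+1; (−1)^{0·2·8}·(-1)^2·(+1)^0 = +1.
v=23: a=23^-2·(≡8), b=23^0·(≡10) mod 23; (8|23)=+1, (10|23)=-1; (−1)^{-2·0·11}·(+1)^0·(-1)^-2 = +1.
v=2: v_2(a)=4, v_2(b)=-3; units ≡ 3, 1 (mod 8); ε·ε+αω+βω = 1·0+4·0+-3·1 ≡ 1  ⇒  (a,b)_2 = -1.
v=31: a=31^0·(≡5), b=31^1·(≡28) mod 31; (5|31)=+1, (28|31)=+1; (−1)^{0·1·15}·(+1)^1·(+1)^0 = +1.
v=7: a=7^0·(≡6), b=7^1·(≡6) mod 7; (6|7)=-1, (6|7)=-1; (−1)^{0·1·3}·(-1)^1·(-1)^0 = -1.
(-37, 434 / ℚ) ramifies at {2, 7}: a division algebra.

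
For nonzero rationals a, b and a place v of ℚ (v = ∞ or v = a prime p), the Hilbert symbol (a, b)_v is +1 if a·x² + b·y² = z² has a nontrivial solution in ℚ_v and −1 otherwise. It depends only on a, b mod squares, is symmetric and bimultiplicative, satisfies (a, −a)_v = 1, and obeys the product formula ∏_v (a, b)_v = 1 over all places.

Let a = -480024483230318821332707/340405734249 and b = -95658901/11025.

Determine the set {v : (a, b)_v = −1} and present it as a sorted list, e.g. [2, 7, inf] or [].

[17, inf]

Mod squares: a ≡ -323, b ≡ -589. Check v ∈ {∞, 2, 3, 5, 7, 13, 17, 19, 31}.
v=19: a=19^3·(≡18), b=19^1·(≡11) mod 19; (18|19)=-1, (11|19)=+1; (−1)^{3·1·9}·(-1)^1·(+1)^3 = +1.
v=∞: -323 < 0 and -589 < 0  ⇒  (a,b)_∞ = -1.
v=5: a=5^0·(≡2), b=5^-2·(≡4) mod 5; (2|5)=-1, (4|5)=+1; (−1)^{0·-2·2}·(-1)^-2·(+1)^0 = +1.
v=31: a=31^8·(≡28), b=31^3·(≡27) mod 31; (28|31)=+1, (27|31)=-1; (−1)^{8·3·15}·(+1)^3·(-1)^8 = +1.
v=17: a=17^1·(≡1), b=17^0·(≡11) mod 17; (1|17)=+1, (11|17)=-1; (−1)^{1·0·8}·(+1)^0·(-1)^1 = -1.
v=3: a=3^-10·(≡1), b=3^-2·(≡2) mod 3; (1|3)=+1, (2|3)=-1; (−1)^{-10·-2·1}·(+1)^-2·(-1)^-10 = +1.
v=7: a=7^-8·(≡5), b=7^-2·(≡5) mod 7; (5|7)=-1, (5|7)=-1; (−1)^{-8·-2·3}·(-1)^-2·(-1)^-8 = +1.
v=13: a=13^6·(≡8), b=13^2·(≡4) mod 13; (8|13)=-1, (4|13)=+1; (−1)^{6·2·6}·(-1)^2·(+1)^6 = +1.
v=2: v_2(a)=0, v_2(b)=0; units ≡ 5, 3 (mod 8); ε·ε+αω+βω = 0·1+0·1+0·1 ≡ 0  ⇒  (a,b)_2 = +1.
Ram(-323, -589) = {17, ∞}; no ℚ_17-point on the conic.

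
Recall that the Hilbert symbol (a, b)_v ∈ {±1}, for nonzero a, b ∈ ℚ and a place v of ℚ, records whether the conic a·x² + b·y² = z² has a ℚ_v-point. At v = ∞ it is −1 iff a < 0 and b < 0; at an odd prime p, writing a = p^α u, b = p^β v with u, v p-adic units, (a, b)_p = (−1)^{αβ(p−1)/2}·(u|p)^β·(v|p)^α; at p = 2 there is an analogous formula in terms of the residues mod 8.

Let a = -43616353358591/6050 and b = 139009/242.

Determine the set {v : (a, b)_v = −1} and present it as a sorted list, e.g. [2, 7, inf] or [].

Mod squares: a ≡ -836130958, b ≡ 962. Check v ∈ {∞, 2, 5, 11, 13, 17, 19, 29, 37, 41, 43}.
v=19: a=19^2·(≡7), b=19^0·(≡18) mod 19; (7|19)=+1, (18|19)=-1; (−1)^{2·0·9}·(+1)^0·(-1)^2 = +1.
v=37: a=37^1·(≡6), b=37^1·(≡1) mod 37; (6|37)=-1, (1|37)=+1; (−1)^{1·1·18}·(-1)^1·(+1)^1 = -1.
v=41: a=41^1·(≡15), b=41^0·(≡26) mod 41; (15|41)=-1, (26|41)=-1; (−1)^{1·0·20}·(-1)^0·(-1)^1 = -1.
v=2: v_2(a)=-1, v_2(b)=-1; units ≡ 1, 1 (mod 8); ε·ε+αω+βω = 0·0+-1·0+-1·0 ≡ 0  ⇒  (a,b)_2 = +1.
v=11: a=11^-2·(≡7), b=11^-2·(≡1) mod 11; (7|11)=-1, (1|11)=+1; (−1)^{-2·-2·5}·(-1)^-2·(+1)^-2 = +1.
v=29: a=29^1·(≡14), b=29^0·(≡7) mod 29; (14|29)=-1, (7|29)=+1; (−1)^{1·0·14}·(-1)^0·(+1)^1 = +1.
v=17: a=17^3·(≡12), b=17^2·(≡14) mod 17; (12|17)=-1, (14|17)=-1; (−1)^{3·2·8}·(-1)^2·(-1)^3 = -1.
v=5: a=5^-2·(≡2), b=5^0·(≡2) mod 5; (2|5)=-1, (2|5)=-1; (−1)^{-2·0·2}·(-1)^0·(-1)^-2 = +1.
v=∞: -836130958 < 0 and 962 > 0  ⇒  (a,b)_∞ = +1.
v=43: a=43^1·(≡17), b=43^0·(≡6) mod 43; (17|43)=+1, (6|43)=+1; (−1)^{1·0·21}·(+1)^0·(+1)^1 = +1.
v=13: a=13^1·(≡8), b=13^1·(≡9) mod 13; (8|13)=-1, (9|13)=+1; (−1)^{1·1·6}·(-1)^1·(+1)^1 = -1.
Ram(-836130958, 962) = {13, 17, 37, 41}; no ℚ_13-point on the conic.

[13, 17, 37, 41]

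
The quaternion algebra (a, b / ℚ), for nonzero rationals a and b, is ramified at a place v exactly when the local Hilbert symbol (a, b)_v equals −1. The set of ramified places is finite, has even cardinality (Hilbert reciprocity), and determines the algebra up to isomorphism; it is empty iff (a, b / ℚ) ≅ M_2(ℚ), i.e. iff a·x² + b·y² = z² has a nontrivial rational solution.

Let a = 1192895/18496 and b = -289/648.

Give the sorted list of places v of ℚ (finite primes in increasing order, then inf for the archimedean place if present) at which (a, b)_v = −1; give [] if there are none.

Mod squares: a ≡ 2255, b ≡ -2. Check v ∈ {∞, 2, 3, 5, 11, 17, 23, 41}.
v=∞: 2255 > 0 and -2 < 0  ⇒  (a,b)_∞ = +1.
v=3: a=3^0·(≡2), b=3^-4·(≡1) mod 3; (2|3)=-1, (1|3)=+1; (−1)^{0·-4·1}·(-1)^-4·(+1)^0 = +1.
v=5: a=5^1·(≡4), b=5^0·(≡2) mod 5; (4|5)=+1, (2|5)=-1; (−1)^{1·0·2}·(+1)^0·(-1)^1 = -1.
v=41: a=41^1·(≡38), b=41^0·(≡31) mod 41; (38|41)=-1, (31|41)=+1; (−1)^{1·0·20}·(-1)^0·(+1)^1 = +1.
v=23: a=23^2·(≡6), b=23^0·(≡14) mod 23; (6|23)=+1, (14|23)=-1; (−1)^{2·0·11}·(+1)^0·(-1)^2 = +1.
v=2: v_2(a)=-6, v_2(b)=-3; units ≡ 7, 7 (mod 8); ε·ε+αω+βω = 1·1+-6·0+-3·0 ≡ 1  ⇒  (a,b)_2 = -1.
v=17: a=17^-2·(≡3), b=17^2·(≡8) mod 17; (3|17)=-1, (8|17)=+1; (−1)^{-2·2·8}·(-1)^2·(+1)^-2 = +1.
v=11: a=11^1·(≡8), b=11^0·(≡3) mod 11; (8|11)=-1, (3|11)=+1; (−1)^{1·0·5}·(-1)^0·(+1)^1 = +1.
(2255, -2 / ℚ) ramifies at {2, 5}: a division algebra.

[2, 5]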